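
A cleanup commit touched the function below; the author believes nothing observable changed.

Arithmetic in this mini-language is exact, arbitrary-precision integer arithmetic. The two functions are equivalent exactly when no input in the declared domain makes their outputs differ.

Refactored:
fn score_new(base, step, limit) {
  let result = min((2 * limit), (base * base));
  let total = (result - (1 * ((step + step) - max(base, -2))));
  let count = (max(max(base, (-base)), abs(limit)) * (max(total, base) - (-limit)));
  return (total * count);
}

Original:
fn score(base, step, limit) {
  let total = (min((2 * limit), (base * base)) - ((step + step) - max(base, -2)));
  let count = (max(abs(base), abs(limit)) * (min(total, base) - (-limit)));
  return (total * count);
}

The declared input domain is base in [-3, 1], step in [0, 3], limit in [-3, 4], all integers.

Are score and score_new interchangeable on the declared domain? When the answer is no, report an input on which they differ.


Evaluate both at base=-3, step=0, limit=-3.
score: total = -8; count = -33; return 264
score_new: result = -6; total = -8; count = -18; return 144
264 != 144, so the rewrite changes behavior.
verdict: not equivalent; witness: base=-3, step=0, limit=-3


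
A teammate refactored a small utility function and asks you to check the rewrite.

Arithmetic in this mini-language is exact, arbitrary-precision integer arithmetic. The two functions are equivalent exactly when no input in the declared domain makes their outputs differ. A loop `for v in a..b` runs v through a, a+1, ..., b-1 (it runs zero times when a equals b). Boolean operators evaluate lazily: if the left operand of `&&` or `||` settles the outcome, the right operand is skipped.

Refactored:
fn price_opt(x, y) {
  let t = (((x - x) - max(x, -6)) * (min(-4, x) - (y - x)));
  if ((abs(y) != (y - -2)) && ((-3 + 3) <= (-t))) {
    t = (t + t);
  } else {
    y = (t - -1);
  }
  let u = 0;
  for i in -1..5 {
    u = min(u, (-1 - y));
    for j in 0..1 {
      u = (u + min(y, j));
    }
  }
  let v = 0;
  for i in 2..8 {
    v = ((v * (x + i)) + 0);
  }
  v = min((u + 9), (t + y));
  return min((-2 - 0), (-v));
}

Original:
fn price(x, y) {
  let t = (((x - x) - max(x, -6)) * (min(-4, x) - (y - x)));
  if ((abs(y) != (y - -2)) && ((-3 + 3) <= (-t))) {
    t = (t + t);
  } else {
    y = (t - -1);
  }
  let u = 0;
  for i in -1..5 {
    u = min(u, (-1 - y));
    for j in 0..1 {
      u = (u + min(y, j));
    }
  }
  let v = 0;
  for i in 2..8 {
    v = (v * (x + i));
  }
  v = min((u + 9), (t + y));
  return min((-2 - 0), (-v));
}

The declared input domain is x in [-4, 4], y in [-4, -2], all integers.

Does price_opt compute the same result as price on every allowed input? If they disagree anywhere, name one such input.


The two are interchangeable: arithmetic usage differs; constant usage differs, and every declared input agrees.
One worked example (x=-1, y=-3) — price: t := -2 | ((abs(y) != (y - -2)) && ((-3 + 3) <= (-t))): true | t := -4 | u := 0 | iter i=-1: | u := 0 | iter j=0: | u := -3 | iter i=0: | u := -3 | iter j=0: | u := -6 | iter i=1: | u := -6 | iter j=0: | u := -9 | iter i=2: | u := -9 | iter j=0: | u := -12 | iter i=3: | u := -12 | iter j=0: | u := -15 | iter i=4: | u := -15 | iter j=0: | u := -18 | v := 0 | iter i=2: | v := 0 | iter i=3: | v := 0 | iter i=4: | v := 0 | iter i=5: | v := 0 | iter i=6: | v := 0 | iter i=7: | v := 0 | v := -9 | result -2; price_opt: t := -2 | ((abs(y) != (y - -2)) && ((-3 + 3) <= (-t))): true | t := -4 | u := 0 | iter i=-1: | u := 0 | iter j=0: | u := -3 | iter i=0: | u := -3 | iter j=0: | u := -6 | iter i=1: | u := -6 | iter j=0: | u := -9 | iter i=2: | u := -9 | iter j=0: | u := -12 | iter i=3: | u := -12 | iter j=0: | u := -15 | iter i=4: | u := -15 | iter j=0: | u := -18 | v := 0 | iter i=2: | v := 0 | iter i=3: | v := 0 | iter i=4: | v := 0 | iter i=5: | v := 0 | iter i=6: | v := 0 | iter i=7: | v := 0 | v := -9 | result -2; agreement on -2.
Every one of the 27 inputs gives matching results.
verdict: equivalent


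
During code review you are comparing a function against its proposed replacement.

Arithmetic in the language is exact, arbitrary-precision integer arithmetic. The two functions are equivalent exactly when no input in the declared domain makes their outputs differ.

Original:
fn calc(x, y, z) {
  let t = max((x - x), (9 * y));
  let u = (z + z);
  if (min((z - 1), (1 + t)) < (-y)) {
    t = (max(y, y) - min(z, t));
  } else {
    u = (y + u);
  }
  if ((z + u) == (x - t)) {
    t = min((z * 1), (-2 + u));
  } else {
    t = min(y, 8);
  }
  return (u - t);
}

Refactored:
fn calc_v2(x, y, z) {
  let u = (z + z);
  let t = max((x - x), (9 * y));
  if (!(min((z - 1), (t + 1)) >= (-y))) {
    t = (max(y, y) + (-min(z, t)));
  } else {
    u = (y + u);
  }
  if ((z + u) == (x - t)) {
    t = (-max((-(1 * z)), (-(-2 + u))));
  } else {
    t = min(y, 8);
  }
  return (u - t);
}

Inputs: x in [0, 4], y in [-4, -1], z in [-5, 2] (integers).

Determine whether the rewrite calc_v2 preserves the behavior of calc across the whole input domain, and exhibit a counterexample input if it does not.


Equivalent — the differences include boolean connective usage differs, and arithmetic usage differs, and comparison usage differs, and min/max/abs usage differs, yet no declared input distinguishes the two.
Spot check at x=2, y=-2, z=-5 — calc: t becomes 0; next u becomes -10; next (min((z - 1), (1 + t)) < (-y)) evaluates to true; next t becomes 3; next ((z + u) == (x - t)) evaluates to false; next t becomes -2; next final value -8. calc_v2: u becomes -10; next t becomes 0; next (!(min((z - 1), (t + 1)) >= (-y))) evaluates to true; next t becomes 3; next ((z + u) == (x - t)) evaluates to false; next t becomes -2; next final value -8. Both give -8.
An exhaustive pass over the 160 declared inputs shows identical outputs.
verdict: equivalent


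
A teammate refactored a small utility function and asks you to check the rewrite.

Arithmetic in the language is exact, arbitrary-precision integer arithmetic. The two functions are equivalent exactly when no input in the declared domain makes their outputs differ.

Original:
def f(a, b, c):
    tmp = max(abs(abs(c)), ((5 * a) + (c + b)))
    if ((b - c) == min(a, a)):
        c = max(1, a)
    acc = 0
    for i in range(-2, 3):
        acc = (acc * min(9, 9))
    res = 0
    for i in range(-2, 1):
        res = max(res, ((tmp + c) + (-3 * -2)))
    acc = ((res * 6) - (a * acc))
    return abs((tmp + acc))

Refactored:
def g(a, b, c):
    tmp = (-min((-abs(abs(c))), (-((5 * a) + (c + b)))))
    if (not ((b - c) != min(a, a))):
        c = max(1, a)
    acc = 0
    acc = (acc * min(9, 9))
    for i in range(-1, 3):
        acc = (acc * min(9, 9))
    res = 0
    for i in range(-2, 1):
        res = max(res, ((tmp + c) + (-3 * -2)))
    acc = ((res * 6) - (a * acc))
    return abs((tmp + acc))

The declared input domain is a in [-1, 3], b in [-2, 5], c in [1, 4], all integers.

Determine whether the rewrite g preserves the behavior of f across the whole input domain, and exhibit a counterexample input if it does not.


Equivalent — the differences include comparison usage differs, boolean connective usage differs, min/max/abs usage differs, constant usage differs, statement counts differ, loop structure differs, arithmetic usage differs, yet no declared input distinguishes the two.
As a probe, take a=0, b=1, c=1: f runs tmp = 2; ((b - c) == min(a, a)) -> true; c = 1; acc = 0; [i=-2]; acc = 0; [i=-1]; acc = 0; [i=0]; acc = 0; [i=1]; acc = 0; [i=2]; acc = 0; res = 0; [i=-2]; res = 9; [i=-1]; res = 9; [i=0]; res = 9; acc = 54; return 56; g runs tmp = 2; (not ((b - c) != min(a, a))) -> true; c = 1; acc = 0; acc = 0; [i=-1]; acc = 0; [i=0]; acc = 0; [i=1]; acc = 0; [i=2]; acc = 0; res = 0; [i=-2]; res = 9; [i=-1]; res = 9; [i=0]; res = 9; acc = 54; return 56; both end at 56.
An exhaustive pass over the 160 declared inputs shows identical outputs.
verdict: equivalent


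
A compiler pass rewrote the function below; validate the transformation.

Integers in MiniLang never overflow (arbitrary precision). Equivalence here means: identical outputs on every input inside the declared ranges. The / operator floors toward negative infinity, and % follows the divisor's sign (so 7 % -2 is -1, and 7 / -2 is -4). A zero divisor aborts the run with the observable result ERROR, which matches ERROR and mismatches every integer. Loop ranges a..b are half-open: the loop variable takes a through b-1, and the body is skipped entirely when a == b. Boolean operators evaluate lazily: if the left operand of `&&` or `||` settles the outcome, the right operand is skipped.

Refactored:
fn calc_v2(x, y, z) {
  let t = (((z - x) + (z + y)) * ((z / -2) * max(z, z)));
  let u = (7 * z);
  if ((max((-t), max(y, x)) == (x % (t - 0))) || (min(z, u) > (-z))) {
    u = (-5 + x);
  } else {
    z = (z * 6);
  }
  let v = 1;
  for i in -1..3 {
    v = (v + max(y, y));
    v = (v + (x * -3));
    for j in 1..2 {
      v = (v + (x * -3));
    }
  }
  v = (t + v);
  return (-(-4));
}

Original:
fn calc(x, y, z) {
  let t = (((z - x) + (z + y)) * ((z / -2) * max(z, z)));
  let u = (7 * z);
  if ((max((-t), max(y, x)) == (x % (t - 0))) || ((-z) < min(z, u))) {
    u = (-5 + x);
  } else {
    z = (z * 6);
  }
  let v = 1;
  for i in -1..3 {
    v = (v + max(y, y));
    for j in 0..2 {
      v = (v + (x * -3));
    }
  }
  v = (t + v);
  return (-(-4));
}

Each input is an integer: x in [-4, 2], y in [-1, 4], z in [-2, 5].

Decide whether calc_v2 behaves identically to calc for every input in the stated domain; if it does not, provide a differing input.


Changes here: arithmetic usage differs, plus loop structure differs, plus constant usage differs, plus comparison usage differs, plus statement counts differ; the full 336-point sweep finds no disagreement.
verdict: equivalent


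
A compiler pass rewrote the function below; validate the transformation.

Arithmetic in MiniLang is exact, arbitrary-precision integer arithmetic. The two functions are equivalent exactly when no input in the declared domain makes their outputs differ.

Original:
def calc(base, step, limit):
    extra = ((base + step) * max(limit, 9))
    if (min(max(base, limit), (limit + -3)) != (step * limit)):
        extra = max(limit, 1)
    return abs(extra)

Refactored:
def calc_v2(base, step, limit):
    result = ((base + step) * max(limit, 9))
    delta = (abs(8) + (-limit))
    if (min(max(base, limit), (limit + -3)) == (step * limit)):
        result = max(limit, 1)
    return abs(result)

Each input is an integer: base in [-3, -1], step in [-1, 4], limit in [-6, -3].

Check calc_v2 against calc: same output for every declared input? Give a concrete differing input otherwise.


Run the pair on base=-3, step=-1, limit=-6.
calc: extra=-36, then (min(max(base, limit), (limit + -3)) != (step * limit)) is true, then extra=1, then returns 1
calc_v2: result=-36, then delta=14, then (min(max(base, limit), (limit + -3)) == (step * limit)) is false, then returns 36
1 and 36 differ, so these are not the same function on this domain.
verdict: not equivalent; witness: base=-3, step=-1, limit=-6


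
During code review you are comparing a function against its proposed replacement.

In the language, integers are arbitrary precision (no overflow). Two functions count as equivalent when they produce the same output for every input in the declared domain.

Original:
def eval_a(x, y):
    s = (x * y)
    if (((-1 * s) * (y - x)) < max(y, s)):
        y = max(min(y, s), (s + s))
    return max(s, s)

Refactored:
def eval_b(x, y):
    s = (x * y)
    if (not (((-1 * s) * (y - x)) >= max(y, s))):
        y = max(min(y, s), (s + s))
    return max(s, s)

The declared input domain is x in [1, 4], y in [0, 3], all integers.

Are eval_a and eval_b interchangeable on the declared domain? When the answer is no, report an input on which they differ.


The two versions differ — the changes include boolean connective usage differs; comparison usage differs.
Tracing x=4, y=3: eval_a: s=12, then (((-1 * s) * (y - x)) < max(y, s)) is false, then returns 12 | eval_b: s=12, then (not (((-1 * s) * (y - x)) >= max(y, s))) is false, then returns 12 — matching result 12.
Across all 16 domain points the two functions coincide.
verdict: equivalent


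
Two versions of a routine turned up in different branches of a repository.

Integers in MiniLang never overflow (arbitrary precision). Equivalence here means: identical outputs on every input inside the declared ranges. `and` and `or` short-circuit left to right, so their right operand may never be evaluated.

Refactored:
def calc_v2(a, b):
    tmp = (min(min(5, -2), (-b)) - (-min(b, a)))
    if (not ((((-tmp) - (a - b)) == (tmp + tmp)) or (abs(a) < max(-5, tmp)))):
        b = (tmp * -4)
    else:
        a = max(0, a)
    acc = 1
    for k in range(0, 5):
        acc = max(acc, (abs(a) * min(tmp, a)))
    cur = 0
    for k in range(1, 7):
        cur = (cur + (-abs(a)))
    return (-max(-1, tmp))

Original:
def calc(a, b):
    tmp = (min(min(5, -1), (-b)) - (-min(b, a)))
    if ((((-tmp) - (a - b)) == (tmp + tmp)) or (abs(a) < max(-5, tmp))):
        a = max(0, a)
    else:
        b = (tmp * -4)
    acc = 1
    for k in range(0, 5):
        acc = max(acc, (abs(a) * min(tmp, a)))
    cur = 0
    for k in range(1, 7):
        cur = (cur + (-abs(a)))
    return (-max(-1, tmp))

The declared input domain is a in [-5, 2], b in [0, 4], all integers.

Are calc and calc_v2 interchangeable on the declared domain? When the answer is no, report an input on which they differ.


Consider the input a=1, b=1.
calc: tmp := 0 | ((((-tmp) - (a - b)) == (tmp + tmp)) or (abs(a) < max(-5, tmp))): true | a := 1 | acc := 1 | iter k=0: | acc := 1 | iter k=1: | acc := 1 | iter k=2: | acc := 1 | iter k=3: | acc := 1 | iter k=4: | acc := 1 | cur := 0 | iter k=1: | cur := -1 | iter k=2: | cur := -2 | iter k=3: | cur := -3 | iter k=4: | cur := -4 | iter k=5: | cur := -5 | iter k=6: | cur := -6 | result 0
calc_v2: tmp := -1 | (not ((((-tmp) - (a - b)) == (tmp + tmp)) or (abs(a) < max(-5, tmp)))): true | b := 4 | acc := 1 | iter k=0: | acc := 1 | iter k=1: | acc := 1 | iter k=2: | acc := 1 | iter k=3: | acc := 1 | iter k=4: | acc := 1 | cur := 0 | iter k=1: | cur := -1 | iter k=2: | cur := -2 | iter k=3: | cur := -3 | iter k=4: | cur := -4 | iter k=5: | cur := -5 | iter k=6: | cur := -6 | result 1
0 != 1, so the rewrite changes behavior.
verdict: not equivalent; witness: a=1, b=1


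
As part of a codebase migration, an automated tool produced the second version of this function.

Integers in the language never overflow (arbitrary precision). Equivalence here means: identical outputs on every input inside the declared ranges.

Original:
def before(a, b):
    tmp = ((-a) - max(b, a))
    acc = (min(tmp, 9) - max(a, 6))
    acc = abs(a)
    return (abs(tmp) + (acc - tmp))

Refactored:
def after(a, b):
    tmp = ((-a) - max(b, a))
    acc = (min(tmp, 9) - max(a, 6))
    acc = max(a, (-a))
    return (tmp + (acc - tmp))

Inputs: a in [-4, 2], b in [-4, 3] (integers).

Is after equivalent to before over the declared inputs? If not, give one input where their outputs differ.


The rewrite breaks on a=-2, b=3, where the results are 4 and 2.
before: tmp = -1; acc = -7; acc = 2; return 4
after: tmp = -1; acc = -7; acc = 2; return 2
verdict: not equivalent; witness: a=-2, b=3


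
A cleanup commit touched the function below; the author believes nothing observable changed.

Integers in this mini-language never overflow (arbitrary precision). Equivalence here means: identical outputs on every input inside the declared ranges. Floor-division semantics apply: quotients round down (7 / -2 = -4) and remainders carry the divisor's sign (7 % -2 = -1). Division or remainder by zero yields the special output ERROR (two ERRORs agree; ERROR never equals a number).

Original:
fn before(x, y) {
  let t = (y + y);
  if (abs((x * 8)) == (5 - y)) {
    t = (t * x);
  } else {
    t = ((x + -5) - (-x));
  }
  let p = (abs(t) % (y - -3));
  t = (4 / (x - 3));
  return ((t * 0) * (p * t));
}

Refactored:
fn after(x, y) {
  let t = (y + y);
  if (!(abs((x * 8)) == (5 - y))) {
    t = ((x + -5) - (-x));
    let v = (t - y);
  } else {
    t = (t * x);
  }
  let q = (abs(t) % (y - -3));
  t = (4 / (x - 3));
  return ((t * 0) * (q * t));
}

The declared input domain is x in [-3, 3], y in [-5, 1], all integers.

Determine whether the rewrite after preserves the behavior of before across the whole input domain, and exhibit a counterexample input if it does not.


Equivalent — the differences include statement counts differ; also boolean connective usage differs; also arithmetic usage differs; also local variable names differ, yet no declared input distinguishes the two.
Tracing x=-1, y=1: before: t = 2; (abs((x * 8)) == (5 - y)) -> false; t = -7; p = 3; t = -1; return 0 | after: t = 2; (!(abs((x * 8)) == (5 - y))) -> true; t = -7; v = -8; q = 3; t = -1; return 0 — matching result 0.
Across all 49 domain points the two functions coincide.
verdict: equivalent


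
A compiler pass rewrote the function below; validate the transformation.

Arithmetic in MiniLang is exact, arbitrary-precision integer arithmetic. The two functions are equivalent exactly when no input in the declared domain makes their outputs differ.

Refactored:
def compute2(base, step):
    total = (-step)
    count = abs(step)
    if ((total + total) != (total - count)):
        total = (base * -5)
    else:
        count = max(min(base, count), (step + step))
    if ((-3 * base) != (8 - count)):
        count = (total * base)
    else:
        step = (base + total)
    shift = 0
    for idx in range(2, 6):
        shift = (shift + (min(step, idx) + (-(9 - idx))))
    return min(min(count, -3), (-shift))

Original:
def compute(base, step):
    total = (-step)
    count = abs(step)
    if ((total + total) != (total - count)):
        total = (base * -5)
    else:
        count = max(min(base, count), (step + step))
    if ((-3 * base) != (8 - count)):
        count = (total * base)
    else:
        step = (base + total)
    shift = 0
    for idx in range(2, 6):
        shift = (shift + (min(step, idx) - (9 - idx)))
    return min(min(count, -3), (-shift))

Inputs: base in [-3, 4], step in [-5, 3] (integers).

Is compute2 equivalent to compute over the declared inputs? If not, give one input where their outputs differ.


This is a faithful refactor — arithmetic usage differs, but the computed results match everywhere.
One worked example (base=-3, step=0) — compute: total = 0; count = 0; ((total + total) != (total - count)) -> false; count = 0; ((-3 * base) != (8 - count)) -> true; count = 0; shift = 0; [idx=2]; shift = -7; [idx=3]; shift = -13; [idx=4]; shift = -18; [idx=5]; shift = -22; return -3; compute2: total = 0; count = 0; ((total + total) != (total - count)) -> false; count = 0; ((-3 * base) != (8 - count)) -> true; count = 0; shift = 0; [idx=2]; shift = -7; [idx=3]; shift = -13; [idx=4]; shift = -18; [idx=5]; shift = -22; return -3; agreement on -3.
An exhaustive pass over the 72 declared inputs shows identical outputs.
verdict: equivalent


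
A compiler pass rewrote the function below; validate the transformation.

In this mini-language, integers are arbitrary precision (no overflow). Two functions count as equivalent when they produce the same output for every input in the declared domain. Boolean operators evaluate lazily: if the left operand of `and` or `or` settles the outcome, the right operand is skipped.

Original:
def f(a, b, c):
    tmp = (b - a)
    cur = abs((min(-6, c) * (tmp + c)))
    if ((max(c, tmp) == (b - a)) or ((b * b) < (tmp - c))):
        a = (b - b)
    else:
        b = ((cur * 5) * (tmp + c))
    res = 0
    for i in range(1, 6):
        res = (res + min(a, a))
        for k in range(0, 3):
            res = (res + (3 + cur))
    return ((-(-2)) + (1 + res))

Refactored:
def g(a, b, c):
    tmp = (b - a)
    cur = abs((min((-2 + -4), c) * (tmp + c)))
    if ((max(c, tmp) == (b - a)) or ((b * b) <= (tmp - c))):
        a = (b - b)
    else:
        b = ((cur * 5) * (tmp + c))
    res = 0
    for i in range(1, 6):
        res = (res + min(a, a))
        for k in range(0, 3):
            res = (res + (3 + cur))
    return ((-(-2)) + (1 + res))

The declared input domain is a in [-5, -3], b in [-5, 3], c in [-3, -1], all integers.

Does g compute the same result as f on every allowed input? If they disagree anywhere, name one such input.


Equivalent. The edit looks behavioral (`((b * b) < (tmp - c))` became `((b * b) <= (tmp - c))`), but over these ranges it never changes the outcome.
An exhaustive pass over the 81 declared inputs shows identical outputs.
Spot check at a=-4, b=-1, c=-3 — f: tmp=3, then cur=0, then ((max(c, tmp) == (b - a)) or ((b * b) < (tmp - c))) is true, then a=0, then res=0, then (i=1), then res=0, then (k=0), then res=3, then (k=1), then res=6, then (k=2), then res=9, then (i=2), then res=9, then (k=0), then res=12, then (k=1), then res=15, then (k=2), then res=18, then (i=3), then res=18, then (k=0), then res=21, then (k=1), then res=24, then (k=2), then res=27, then (i=4), then res=27, then (k=0), then res=30, then (k=1), then res=33, then (k=2), then res=36, then (i=5), then res=36, then (k=0), then res=39, then (k=1), then res=42, then (k=2), then res=45, then returns 48. g: tmp=3, then cur=0, then ((max(c, tmp) == (b - a)) or ((b * b) <= (tmp - c))) is true, then a=0, then res=0, then (i=1), then res=0, then (k=0), then res=3, then (k=1), then res=6, then (k=2), then res=9, then (i=2), then res=9, then (k=0), then res=12, then (k=1), then res=15, then (k=2), then res=18, then (i=3), then res=18, then (k=0), then res=21, then (k=1), then res=24, then (k=2), then res=27, then (i=4), then res=27, then (k=0), then res=30, then (k=1), then res=33, then (k=2), then res=36, then (i=5), then res=36, then (k=0), then res=39, then (k=1), then res=42, then (k=2), then res=45, then returns 48. Both give 48.
verdict: equivalent


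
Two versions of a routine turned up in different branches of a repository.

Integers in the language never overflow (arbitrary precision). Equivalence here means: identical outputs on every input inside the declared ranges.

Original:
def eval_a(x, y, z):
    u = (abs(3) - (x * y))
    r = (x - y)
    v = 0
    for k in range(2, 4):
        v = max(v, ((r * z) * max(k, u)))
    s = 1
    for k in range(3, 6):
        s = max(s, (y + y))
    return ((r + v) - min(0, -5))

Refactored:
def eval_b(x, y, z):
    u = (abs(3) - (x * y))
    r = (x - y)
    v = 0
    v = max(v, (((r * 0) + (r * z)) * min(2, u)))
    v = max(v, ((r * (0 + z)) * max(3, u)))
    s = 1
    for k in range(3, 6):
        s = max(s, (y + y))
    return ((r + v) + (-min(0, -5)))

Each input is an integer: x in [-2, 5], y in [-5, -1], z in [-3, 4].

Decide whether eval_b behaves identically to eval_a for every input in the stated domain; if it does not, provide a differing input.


x=-2, y=-5, z=-3 yields 8 from eval_a but 71 from eval_b.
verdict: not equivalent; witness: x=-2, y=-5, z=-3


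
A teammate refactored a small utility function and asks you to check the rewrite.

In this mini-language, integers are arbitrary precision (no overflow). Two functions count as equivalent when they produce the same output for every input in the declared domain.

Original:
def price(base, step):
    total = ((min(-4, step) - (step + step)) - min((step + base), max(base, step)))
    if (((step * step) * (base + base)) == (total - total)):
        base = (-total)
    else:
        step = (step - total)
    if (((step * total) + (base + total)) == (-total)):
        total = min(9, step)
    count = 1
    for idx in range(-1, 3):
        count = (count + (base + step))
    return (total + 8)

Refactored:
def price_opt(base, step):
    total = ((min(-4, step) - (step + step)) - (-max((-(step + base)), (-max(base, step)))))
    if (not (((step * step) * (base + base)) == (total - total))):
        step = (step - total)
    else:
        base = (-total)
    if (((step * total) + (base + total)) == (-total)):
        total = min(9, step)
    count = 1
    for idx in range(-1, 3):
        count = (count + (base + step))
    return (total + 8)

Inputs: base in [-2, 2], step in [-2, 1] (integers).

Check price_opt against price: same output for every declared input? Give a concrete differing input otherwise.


Reading the diff, among the changes: min/max/abs usage differs; also boolean connective usage differs.
One worked example (base=0, step=-1) — price: total becomes -1; next (((step * step) * (base + base)) == (total - total)) evaluates to true; next base becomes 1; next (((step * total) + (base + total)) == (-total)) evaluates to true; next total becomes -1; next count becomes 1; next at idx=-1:; next count becomes 1; next at idx=0:; next count becomes 1; next at idx=1:; next count becomes 1; next at idx=2:; next count becomes 1; next final value 7; price_opt: total becomes -1; next (not (((step * step) * (base + base)) == (total - total))) evaluates to false; next base becomes 1; next (((step * total) + (base + total)) == (-total)) evaluates to true; next total becomes -1; next count becomes 1; next at idx=-1:; next count becomes 1; next at idx=0:; next count becomes 1; next at idx=1:; next count becomes 1; next at idx=2:; next count becomes 1; next final value 7; agreement on 7.
Sweeping the whole domain (20 inputs) finds no disagreement.
verdict: equivalent


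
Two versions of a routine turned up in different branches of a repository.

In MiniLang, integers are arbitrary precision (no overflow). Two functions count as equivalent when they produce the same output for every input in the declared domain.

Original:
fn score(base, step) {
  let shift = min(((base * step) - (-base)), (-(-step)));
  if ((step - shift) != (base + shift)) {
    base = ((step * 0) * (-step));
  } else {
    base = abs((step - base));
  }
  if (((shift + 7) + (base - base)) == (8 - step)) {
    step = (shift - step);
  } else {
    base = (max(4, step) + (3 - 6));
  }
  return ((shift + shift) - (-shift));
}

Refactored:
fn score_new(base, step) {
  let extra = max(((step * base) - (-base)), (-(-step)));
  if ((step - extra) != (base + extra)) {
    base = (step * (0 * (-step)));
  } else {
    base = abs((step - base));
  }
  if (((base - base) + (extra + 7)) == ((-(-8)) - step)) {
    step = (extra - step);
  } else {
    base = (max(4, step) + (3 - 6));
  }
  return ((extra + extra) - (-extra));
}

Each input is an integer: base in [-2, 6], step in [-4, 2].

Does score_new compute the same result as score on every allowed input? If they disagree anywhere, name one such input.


At base=-2, step=-4: score gives -12, score_new gives 18.
verdict: not equivalent; witness: base=-2, step=-4


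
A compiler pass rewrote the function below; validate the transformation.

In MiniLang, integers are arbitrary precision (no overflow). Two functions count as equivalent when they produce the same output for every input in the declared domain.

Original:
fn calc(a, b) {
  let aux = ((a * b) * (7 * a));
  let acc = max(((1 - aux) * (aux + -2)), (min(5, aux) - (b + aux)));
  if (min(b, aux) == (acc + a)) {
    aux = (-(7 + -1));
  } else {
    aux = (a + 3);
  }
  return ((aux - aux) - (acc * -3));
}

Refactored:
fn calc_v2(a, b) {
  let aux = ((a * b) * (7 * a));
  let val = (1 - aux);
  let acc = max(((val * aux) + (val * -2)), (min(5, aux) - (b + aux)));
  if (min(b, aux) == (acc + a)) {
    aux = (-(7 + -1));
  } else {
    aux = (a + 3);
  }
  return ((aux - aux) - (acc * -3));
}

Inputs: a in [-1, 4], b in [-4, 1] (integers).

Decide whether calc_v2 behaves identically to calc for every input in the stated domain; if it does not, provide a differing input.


Comparing the listings, the differences include: arithmetic usage differs; also local variable names differ; also statement counts differ.
As a probe, take a=2, b=-2: calc runs aux=-56, then acc=2, then (min(b, aux) == (acc + a)) is false, then aux=5, then returns 6; calc_v2 runs aux=-56, then val=57, then acc=2, then (min(b, aux) == (acc + a)) is false, then aux=5, then returns 6; both end at 6.
Every one of the 36 inputs gives matching results.
verdict: equivalent


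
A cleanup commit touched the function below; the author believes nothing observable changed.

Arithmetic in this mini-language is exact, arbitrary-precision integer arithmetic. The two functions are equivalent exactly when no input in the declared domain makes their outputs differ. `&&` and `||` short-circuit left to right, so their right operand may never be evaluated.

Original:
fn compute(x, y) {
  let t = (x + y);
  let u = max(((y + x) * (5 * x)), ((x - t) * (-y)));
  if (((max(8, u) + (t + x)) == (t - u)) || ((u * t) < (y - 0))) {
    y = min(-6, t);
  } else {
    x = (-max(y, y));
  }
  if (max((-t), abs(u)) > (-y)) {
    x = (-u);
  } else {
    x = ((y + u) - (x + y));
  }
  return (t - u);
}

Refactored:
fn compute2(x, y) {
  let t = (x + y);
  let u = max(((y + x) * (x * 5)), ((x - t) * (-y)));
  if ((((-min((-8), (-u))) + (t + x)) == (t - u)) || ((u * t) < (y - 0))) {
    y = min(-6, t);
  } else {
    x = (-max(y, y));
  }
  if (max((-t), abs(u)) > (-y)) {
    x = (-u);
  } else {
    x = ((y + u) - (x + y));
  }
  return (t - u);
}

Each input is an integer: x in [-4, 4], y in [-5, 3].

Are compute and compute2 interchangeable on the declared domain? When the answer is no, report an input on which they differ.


Side by side, the visible changes include: min/max/abs usage differs.
Tracing x=-3, y=0: compute: t becomes -3; next u becomes 45; next (((max(8, u) + (t + x)) == (t - u)) || ((u * t) < (y - 0))) evaluates to true; next y becomes -6; next (max((-t), abs(u)) > (-y)) evaluates to true; next x becomes -45; next final value -48 | compute2: t becomes -3; next u becomes 45; next ((((-min((-8), (-u))) + (t + x)) == (t - u)) || ((u * t) < (y - 0))) evaluates to true; next y becomes -6; next (max((-t), abs(u)) > (-y)) evaluates to true; next x becomes -45; next final value -48 — matching result -48.
An exhaustive pass over the 81 declared inputs shows identical outputs.
verdict: equivalent


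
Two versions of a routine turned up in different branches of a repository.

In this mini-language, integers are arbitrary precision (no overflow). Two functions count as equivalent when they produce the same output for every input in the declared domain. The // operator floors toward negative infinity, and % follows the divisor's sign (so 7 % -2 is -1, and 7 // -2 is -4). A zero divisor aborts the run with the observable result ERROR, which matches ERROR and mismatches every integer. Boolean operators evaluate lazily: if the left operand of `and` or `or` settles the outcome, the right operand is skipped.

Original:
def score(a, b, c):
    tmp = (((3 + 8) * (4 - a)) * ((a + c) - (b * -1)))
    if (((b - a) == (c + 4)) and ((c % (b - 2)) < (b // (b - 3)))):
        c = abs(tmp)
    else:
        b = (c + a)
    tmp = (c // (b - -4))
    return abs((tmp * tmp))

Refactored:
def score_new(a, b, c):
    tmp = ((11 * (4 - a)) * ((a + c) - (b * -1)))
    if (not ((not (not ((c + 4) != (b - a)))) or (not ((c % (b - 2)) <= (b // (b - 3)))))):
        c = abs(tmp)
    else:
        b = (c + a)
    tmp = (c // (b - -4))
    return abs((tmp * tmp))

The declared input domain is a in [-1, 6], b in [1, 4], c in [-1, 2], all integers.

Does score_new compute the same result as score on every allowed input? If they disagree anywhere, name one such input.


Equivalent. The one real change (`((c % (b - 2)) < (b // (b - 3)))` became `((c % (b - 2)) <= (b // (b - 3)))`) has no effect anywhere in the declared ranges.
Checked all 128 inputs in the declared domain: the outputs agree on every one.
Spot check at a=0, b=3, c=2 — score: tmp = 220; (((b - a) == (c + 4)) and ((c % (b - 2)) < (b // (b - 3)))) -> false; b = 2; tmp = 0; return 0. score_new: tmp = 220; (not ((not (not ((c + 4) != (b - a)))) or (not ((c % (b - 2)) <= (b // (b - 3)))))) -> false; b = 2; tmp = 0; return 0. Both give 0.
verdict: equivalent


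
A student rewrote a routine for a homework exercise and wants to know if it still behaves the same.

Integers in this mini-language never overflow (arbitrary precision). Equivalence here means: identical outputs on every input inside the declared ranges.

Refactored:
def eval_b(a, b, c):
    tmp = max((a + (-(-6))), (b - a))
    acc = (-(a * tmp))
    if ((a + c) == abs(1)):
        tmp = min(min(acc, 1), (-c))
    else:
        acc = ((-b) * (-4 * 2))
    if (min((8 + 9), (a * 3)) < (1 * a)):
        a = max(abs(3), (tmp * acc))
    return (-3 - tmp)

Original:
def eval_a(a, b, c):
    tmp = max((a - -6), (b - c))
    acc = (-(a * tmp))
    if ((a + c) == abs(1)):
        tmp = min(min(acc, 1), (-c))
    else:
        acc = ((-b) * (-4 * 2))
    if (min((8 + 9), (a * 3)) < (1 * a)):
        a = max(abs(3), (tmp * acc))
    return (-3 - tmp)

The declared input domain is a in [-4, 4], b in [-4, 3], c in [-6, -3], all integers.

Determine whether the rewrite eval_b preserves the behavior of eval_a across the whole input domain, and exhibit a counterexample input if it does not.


Not equivalent: a=-4, b=-3, c=-6 separates them (-6 vs -5).
eval_a: tmp = 3; acc = 12; ((a + c) == abs(1)) -> false; acc = -24; (min((8 + 9), (a * 3)) < (1 * a)) -> true; a = 3; return -6
eval_b: tmp = 2; acc = 8; ((a + c) == abs(1)) -> false; acc = -24; (min((8 + 9), (a * 3)) < (1 * a)) -> true; a = 3; return -5
verdict: not equivalent; witness: a=-4, b=-3, c=-6


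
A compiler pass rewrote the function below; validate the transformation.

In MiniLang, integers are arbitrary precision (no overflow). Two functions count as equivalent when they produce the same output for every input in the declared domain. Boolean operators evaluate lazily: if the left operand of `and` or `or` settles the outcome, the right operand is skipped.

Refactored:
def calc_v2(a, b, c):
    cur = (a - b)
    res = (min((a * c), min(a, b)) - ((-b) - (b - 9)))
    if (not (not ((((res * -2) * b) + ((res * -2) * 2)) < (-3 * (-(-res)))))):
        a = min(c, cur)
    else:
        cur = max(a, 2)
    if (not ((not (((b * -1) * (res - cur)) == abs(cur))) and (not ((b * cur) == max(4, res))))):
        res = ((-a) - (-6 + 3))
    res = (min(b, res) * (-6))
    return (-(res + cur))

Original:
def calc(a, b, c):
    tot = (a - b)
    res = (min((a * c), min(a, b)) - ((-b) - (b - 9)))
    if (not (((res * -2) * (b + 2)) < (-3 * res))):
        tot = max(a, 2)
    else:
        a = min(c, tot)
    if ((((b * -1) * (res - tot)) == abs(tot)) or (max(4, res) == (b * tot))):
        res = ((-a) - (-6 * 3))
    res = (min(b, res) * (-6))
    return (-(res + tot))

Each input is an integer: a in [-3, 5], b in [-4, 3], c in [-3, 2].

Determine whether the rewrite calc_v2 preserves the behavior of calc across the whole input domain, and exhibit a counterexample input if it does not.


Consider the input a=2, b=2, c=-3.
calc: tot := 0 | res := -11 | (not (((res * -2) * (b + 2)) < (-3 * res))): true | tot := 2 | ((((b * -1) * (res - tot)) == abs(tot)) or (max(4, res) == (b * tot))): true | res := 16 | res := -12 | result 10
calc_v2: cur := 0 | res := -11 | (not (not ((((res * -2) * b) + ((res * -2) * 2)) < (-3 * (-(-res)))))): false | cur := 2 | (not ((not (((b * -1) * (res - cur)) == abs(cur))) and (not ((b * cur) == max(4, res))))): true | res := 1 | res := -6 | result 4
10 and 4 differ, so these are not the same function on this domain.
verdict: not equivalent; witness: a=2, b=2, c=-3


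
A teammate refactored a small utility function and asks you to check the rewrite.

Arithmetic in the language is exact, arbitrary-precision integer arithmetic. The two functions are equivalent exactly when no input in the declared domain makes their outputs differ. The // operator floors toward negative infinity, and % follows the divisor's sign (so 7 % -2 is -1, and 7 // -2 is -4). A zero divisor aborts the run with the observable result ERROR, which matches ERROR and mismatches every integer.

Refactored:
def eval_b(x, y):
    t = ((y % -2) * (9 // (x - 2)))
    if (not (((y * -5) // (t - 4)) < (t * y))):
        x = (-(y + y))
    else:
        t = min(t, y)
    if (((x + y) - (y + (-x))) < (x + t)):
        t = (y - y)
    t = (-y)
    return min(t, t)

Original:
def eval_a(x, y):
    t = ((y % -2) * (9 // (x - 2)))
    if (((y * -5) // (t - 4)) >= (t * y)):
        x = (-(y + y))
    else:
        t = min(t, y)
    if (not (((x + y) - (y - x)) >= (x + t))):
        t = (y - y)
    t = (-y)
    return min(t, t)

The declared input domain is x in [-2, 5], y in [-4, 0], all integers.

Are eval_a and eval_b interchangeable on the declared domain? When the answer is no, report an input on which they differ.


Comparing the listings, the differences include: comparison usage differs; and arithmetic usage differs.
One worked example (x=3, y=0) — eval_a: t = 0; (((y * -5) // (t - 4)) >= (t * y)) -> true; x = 0; (not (((x + y) - (y - x)) >= (x + t))) -> false; t = 0; return 0; eval_b: t = 0; (not (((y * -5) // (t - 4)) < (t * y))) -> true; x = 0; (((x + y) - (y + (-x))) < (x + t)) -> false; t = 0; return 0; agreement on 0.
Every one of the 40 inputs gives matching results.
verdict: equivalent


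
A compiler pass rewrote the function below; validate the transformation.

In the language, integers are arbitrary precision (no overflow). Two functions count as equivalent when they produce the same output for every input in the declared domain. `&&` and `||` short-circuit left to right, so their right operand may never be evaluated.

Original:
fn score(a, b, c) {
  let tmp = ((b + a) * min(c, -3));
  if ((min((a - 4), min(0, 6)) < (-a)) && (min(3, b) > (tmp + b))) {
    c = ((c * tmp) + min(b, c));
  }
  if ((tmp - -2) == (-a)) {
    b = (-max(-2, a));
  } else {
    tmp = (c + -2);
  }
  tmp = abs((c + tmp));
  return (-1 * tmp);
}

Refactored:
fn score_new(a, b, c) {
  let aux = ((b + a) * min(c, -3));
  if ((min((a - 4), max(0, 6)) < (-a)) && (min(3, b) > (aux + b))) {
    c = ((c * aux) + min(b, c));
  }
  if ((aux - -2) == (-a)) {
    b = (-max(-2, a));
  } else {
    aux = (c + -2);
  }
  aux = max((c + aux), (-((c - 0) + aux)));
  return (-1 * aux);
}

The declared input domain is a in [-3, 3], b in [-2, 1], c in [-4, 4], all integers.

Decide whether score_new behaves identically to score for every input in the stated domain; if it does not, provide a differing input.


Although `min(0, 6)` became `max(0, 6)`, no input in the stated domain can expose it.
As a probe, take a=1, b=-2, c=2: score runs tmp = 3; ((min((a - 4), min(0, 6)) < (-a)) && (min(3, b) > (tmp + b))) -> false; ((tmp - -2) == (-a)) -> false; tmp = 0; tmp = 2; return -2; score_new runs aux = 3; ((min((a - 4), max(0, 6)) < (-a)) && (min(3, b) > (aux + b))) -> false; ((aux - -2) == (-a)) -> false; aux = 0; aux = 2; return -2; both end at -2.
Every one of the 252 inputs gives matching results.
verdict: equivalent


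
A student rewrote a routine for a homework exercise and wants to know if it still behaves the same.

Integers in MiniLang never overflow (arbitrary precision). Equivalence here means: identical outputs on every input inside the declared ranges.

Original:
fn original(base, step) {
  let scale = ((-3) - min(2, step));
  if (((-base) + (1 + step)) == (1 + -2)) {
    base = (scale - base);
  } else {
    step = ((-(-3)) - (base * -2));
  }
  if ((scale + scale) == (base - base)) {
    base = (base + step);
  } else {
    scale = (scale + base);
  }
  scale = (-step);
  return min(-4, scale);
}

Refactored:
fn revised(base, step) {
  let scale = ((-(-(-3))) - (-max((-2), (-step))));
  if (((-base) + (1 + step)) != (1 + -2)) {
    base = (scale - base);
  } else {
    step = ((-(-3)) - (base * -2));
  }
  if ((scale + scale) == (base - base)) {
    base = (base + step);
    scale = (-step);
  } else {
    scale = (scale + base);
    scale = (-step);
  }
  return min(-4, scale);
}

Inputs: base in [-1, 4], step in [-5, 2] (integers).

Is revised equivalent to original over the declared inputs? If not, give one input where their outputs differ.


Evaluate both at base=1, step=-5.
original: scale := 2 | (((-base) + (1 + step)) == (1 + -2)): false | step := 5 | ((scale + scale) == (base - base)): false | scale := 3 | scale := -5 | result -5
revised: scale := 2 | (((-base) + (1 + step)) != (1 + -2)): true | base := 1 | ((scale + scale) == (base - base)): false | scale := 3 | scale := 5 | result -4
-5 against -4: the behavior changed.
verdict: not equivalent; witness: base=1, step=-5
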